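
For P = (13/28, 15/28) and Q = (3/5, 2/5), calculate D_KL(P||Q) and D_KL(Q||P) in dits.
D_KL(P||Q) = 0.0163, D_KL(Q||P) = 0.0161

KL divergence is not symmetric: D_KL(P||Q) ≠ D_KL(Q||P) in general.

D_KL(P||Q) = 0.0163 dits
D_KL(Q||P) = 0.0161 dits

No, they are not equal!

This asymmetry is why KL divergence is not a true distance metric.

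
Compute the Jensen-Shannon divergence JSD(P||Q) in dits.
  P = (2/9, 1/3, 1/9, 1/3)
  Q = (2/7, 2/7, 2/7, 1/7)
0.0184 dits

Jensen-Shannon divergence is:
JSD(P||Q) = 0.5 × D_KL(P||M) + 0.5 × D_KL(Q||M)
where M = 0.5 × (P + Q) is the mixture distribution.

M = 0.5 × (2/9, 1/3, 1/9, 1/3) + 0.5 × (2/7, 2/7, 2/7, 1/7) = (0.253968, 0.309524, 0.198413, 5/21)

D_KL(P||M) = 0.0186 dits
D_KL(Q||M) = 0.0182 dits

JSD(P||Q) = 0.5 × 0.0186 + 0.5 × 0.0182 = 0.0184 dits

Unlike KL divergence, JSD is symmetric and bounded: 0 ≤ JSD ≤ log(2).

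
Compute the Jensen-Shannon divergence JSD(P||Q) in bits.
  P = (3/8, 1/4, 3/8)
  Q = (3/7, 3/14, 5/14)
0.0024 bits

Jensen-Shannon divergence is:
JSD(P||Q) = 0.5 × D_KL(P||M) + 0.5 × D_KL(Q||M)
where M = 0.5 × (P + Q) is the mixture distribution.

M = 0.5 × (3/8, 1/4, 3/8) + 0.5 × (3/7, 3/14, 5/14) = (0.401786, 0.232143, 0.366071)

D_KL(P||M) = 0.0024 bits
D_KL(Q||M) = 0.0024 bits

JSD(P||Q) = 0.5 × 0.0024 + 0.5 × 0.0024 = 0.0024 bits

Unlike KL divergence, JSD is symmetric and bounded: 0 ≤ JSD ≤ log(2).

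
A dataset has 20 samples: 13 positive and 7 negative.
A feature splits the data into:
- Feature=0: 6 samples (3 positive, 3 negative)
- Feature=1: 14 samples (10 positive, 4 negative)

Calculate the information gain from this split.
0.0299 bits

Information Gain = H(Y) - H(Y|Feature)

Before split:
P(positive) = 13/20 = 0.6500
H(Y) = 0.9341 bits

After split:
Feature=0: H = 1.0000 bits (weight = 6/20)
Feature=1: H = 0.8631 bits (weight = 14/20)
H(Y|Feature) = (6/20)×1.0000 + (14/20)×0.8631 = 0.9042 bits

Information Gain = 0.9341 - 0.9042 = 0.0299 bits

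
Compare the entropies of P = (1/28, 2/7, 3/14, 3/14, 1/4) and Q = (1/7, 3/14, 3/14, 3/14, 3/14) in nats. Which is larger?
Q

Computing entropies in nats:
H(P) = 1.4837
H(Q) = 1.5984

Distribution Q has higher entropy.

Intuition: The distribution closer to uniform (more spread out) has higher entropy.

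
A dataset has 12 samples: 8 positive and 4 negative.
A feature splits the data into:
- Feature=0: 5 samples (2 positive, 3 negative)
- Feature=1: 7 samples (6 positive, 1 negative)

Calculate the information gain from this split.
0.1686 bits

Information Gain = H(Y) - H(Y|Feature)

Before split:
P(positive) = 8/12 = 0.6667
H(Y) = 0.9183 bits

After split:
Feature=0: H = 0.9710 bits (weight = 5/12)
Feature=1: H = 0.5917 bits (weight = 7/12)
H(Y|Feature) = (5/12)×0.9710 + (7/12)×0.5917 = 0.7497 bits

Information Gain = 0.9183 - 0.7497 = 0.1686 bits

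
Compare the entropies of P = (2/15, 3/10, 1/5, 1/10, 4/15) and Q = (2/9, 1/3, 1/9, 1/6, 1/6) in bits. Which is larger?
Q

Computing entropies in bits:
H(P) = 2.2138
H(Q) = 2.2244

Distribution Q has higher entropy.

Intuition: The distribution closer to uniform (more spread out) has higher entropy.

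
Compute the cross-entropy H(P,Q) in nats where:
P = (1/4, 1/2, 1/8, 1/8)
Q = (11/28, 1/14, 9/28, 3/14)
1.8875 nats

Cross-entropy: H(P,Q) = -Σ p(x) log q(x)

Alternatively: H(P,Q) = H(P) + D_KL(P||Q)
H(P) = 1.2130 nats
D_KL(P||Q) = 0.6745 nats

H(P,Q) = 1.2130 + 0.6745 = 1.8875 nats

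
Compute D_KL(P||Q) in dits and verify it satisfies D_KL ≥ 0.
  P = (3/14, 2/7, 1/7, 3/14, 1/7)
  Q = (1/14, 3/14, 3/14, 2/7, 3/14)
0.0609 dits

KL divergence satisfies the Gibbs inequality: D_KL(P||Q) ≥ 0 for all distributions P, Q.

D_KL(P||Q) = Σ p(x) log(p(x)/q(x))
Term by term:
  x=0: 3/14 × log_10[(3/14)/(1/14)] = 0.1022
  x=1: 2/7 × log_10[(2/7)/(3/14)] = 0.0357
  x=2: 1/7 × log_10[(1/7)/(3/14)] = -0.0252
  x=3: 3/14 × log_10[(3/14)/(2/7)] = -0.0268
  x=4: 1/7 × log_10[(1/7)/(3/14)] = -0.0252
D_KL(P||Q) = 0.0609 dits

D_KL(P||Q) = 0.0609 ≥ 0 ✓

This non-negativity is a fundamental property: relative entropy cannot be negative because it measures how different Q is from P.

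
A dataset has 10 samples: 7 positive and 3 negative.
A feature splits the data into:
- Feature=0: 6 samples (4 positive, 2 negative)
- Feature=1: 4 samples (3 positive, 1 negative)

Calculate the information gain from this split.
0.0058 bits

Information Gain = H(Y) - H(Y|Feature)

Before split:
P(positive) = 7/10 = 0.7000
H(Y) = 0.8813 bits

After split:
Feature=0: H = 0.9183 bits (weight = 6/10)
Feature=1: H = 0.8113 bits (weight = 4/10)
H(Y|Feature) = (6/10)×0.9183 + (4/10)×0.8113 = 0.8755 bits

Information Gain = 0.8813 - 0.8755 = 0.0058 bits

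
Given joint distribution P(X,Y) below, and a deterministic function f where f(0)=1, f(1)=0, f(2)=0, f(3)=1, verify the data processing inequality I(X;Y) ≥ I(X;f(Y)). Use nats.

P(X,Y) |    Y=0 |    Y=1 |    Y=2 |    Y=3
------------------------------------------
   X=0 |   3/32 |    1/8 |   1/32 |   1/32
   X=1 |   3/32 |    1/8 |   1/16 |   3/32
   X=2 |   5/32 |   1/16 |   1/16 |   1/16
I(X;Y) = 0.0407, I(X;f(Y)) = 0.0127, inequality holds: 0.0407 ≥ 0.0127

Data Processing Inequality: For any Markov chain X → Y → Z, we have I(X;Y) ≥ I(X;Z).

Here Z = f(Y) is a deterministic function of Y, forming X → Y → Z.

Original I(X;Y) = 0.0407 nats

After applying f:
P(X,Z) where Z=f(Y):
- P(X,Z=0) = P(X,Y=1) + P(X,Y=2)
- P(X,Z=1) = P(X,Y=0) + P(X,Y=3)

I(X;Z) = I(X;f(Y)) = 0.0127 nats

Verification: 0.0407 ≥ 0.0127 ✓

Information cannot be created by processing; the function f can only lose information about X.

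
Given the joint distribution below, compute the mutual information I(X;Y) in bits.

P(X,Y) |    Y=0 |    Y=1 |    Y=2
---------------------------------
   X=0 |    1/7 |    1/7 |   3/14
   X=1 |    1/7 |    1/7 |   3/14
0.0000 bits

Mutual information: I(X;Y) = H(X) + H(Y) - H(X,Y)

Marginals:
P(X) = (1/2, 1/2), H(X) = 1.0000 bits
P(Y) = (2/7, 2/7, 3/7), H(Y) = 1.5567 bits

Joint entropy: H(X,Y) = 2.5567 bits

I(X;Y) = 1.0000 + 1.5567 - 2.5567 = 0.0000 bits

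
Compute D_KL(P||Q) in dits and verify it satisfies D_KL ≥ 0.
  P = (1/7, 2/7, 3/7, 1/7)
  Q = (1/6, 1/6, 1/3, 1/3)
0.0515 dits

KL divergence satisfies the Gibbs inequality: D_KL(P||Q) ≥ 0 for all distributions P, Q.

D_KL(P||Q) = Σ p(x) log(p(x)/q(x))
Term by term:
  x=0: 1/7 × log_10[(1/7)/(1/6)] = -0.0096
  x=1: 2/7 × log_10[(2/7)/(1/6)] = 0.0669
  x=2: 3/7 × log_10[(3/7)/(1/3)] = 0.0468
  x=3: 1/7 × log_10[(1/7)/(1/3)] = -0.0526
D_KL(P||Q) = 0.0515 dits

D_KL(P||Q) = 0.0515 ≥ 0 ✓

This non-negativity is a fundamental property: relative entropy cannot be negative because it measures how different Q is from P.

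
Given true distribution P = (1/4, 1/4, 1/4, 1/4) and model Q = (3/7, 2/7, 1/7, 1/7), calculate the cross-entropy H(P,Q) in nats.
1.4980 nats

Cross-entropy: H(P,Q) = -Σ p(x) log q(x)

Alternatively: H(P,Q) = H(P) + D_KL(P||Q)
H(P) = 1.3863 nats
D_KL(P||Q) = 0.1117 nats

H(P,Q) = 1.3863 + 0.1117 = 1.4980 nats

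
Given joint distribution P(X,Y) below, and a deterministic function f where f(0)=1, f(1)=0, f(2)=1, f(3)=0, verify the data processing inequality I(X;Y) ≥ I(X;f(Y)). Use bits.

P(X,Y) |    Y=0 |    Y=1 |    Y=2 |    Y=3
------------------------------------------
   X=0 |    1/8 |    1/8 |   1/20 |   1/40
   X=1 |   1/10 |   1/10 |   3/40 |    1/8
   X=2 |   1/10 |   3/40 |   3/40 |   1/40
I(X;Y) = 0.0759, I(X;f(Y)) = 0.0190, inequality holds: 0.0759 ≥ 0.0190

Data Processing Inequality: For any Markov chain X → Y → Z, we have I(X;Y) ≥ I(X;Z).

Here Z = f(Y) is a deterministic function of Y, forming X → Y → Z.

Original I(X;Y) = 0.0759 bits

After applying f:
P(X,Z) where Z=f(Y):
- P(X,Z=0) = P(X,Y=1) + P(X,Y=3)
- P(X,Z=1) = P(X,Y=0) + P(X,Y=2)

I(X;Z) = I(X;f(Y)) = 0.0190 bits

Verification: 0.0759 ≥ 0.0190 ✓

Information cannot be created by processing; the function f can only lose information about X.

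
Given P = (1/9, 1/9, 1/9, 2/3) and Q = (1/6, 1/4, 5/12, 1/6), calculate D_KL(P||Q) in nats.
0.6422 nats

KL divergence: D_KL(P||Q) = Σ p(x) log(p(x)/q(x))

Computing term by term:
  x=0: 1/9 × log_e[(1/9)/(1/6)] = 1/9 × -0.4055 = -0.0451
  x=1: 1/9 × log_e[(1/9)/(1/4)] = 1/9 × -0.8109 = -0.0901
  x=2: 1/9 × log_e[(1/9)/(5/12)] = 1/9 × -1.3218 = -0.1469
  x=3: 2/3 × log_e[(2/3)/(1/6)] = 2/3 × 1.3863 = 0.9242

D_KL(P||Q) = 0.6422 nats

Note: KL divergence is always non-negative and equals 0 iff P = Q.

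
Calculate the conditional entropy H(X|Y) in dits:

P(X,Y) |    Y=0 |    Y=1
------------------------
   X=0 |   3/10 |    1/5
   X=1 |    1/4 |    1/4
0.2988 dits

Using the chain rule: H(X|Y) = H(X,Y) - H(Y)

First, compute H(X,Y) = 0.5977 dits

Marginal P(Y) = (11/20, 9/20)
H(Y) = 0.2989 dits

H(X|Y) = H(X,Y) - H(Y) = 0.5977 - 0.2989 = 0.2988 dits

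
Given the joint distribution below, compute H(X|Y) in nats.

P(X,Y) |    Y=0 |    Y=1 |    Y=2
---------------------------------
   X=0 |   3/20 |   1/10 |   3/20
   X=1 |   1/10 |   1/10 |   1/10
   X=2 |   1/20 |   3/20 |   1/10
1.0587 nats

Using the chain rule: H(X|Y) = H(X,Y) - H(Y)

First, compute H(X,Y) = 2.1548 nats

Marginal P(Y) = (3/10, 7/20, 7/20)
H(Y) = 1.0961 nats

H(X|Y) = H(X,Y) - H(Y) = 2.1548 - 1.0961 = 1.0587 nats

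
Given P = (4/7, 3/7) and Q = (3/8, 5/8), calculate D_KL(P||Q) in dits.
0.0343 dits

KL divergence: D_KL(P||Q) = Σ p(x) log(p(x)/q(x))

Computing term by term:
  x=0: 4/7 × log_10[(4/7)/(3/8)] = 4/7 × 0.1829 = 0.1045
  x=1: 3/7 × log_10[(3/7)/(5/8)] = 3/7 × -0.1639 = -0.0702

D_KL(P||Q) = 0.0343 dits

Note: KL divergence is always non-negative and equals 0 iff P = Q.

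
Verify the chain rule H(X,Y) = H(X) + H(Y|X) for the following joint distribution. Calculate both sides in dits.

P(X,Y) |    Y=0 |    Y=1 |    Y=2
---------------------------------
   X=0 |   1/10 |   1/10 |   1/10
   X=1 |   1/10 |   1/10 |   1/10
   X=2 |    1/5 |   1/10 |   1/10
H(X,Y) = 0.9398, H(X) = 0.4729, H(Y|X) = 0.4669 (all in dits)

Chain rule: H(X,Y) = H(X) + H(Y|X)

Left side — joint entropy directly:
H(X,Y) = -Σ p(x,y) log p(x,y) = 0.9398 dits

Right side — compute H(Y|X) from the conditional distributions:
P(X) = (3/10, 3/10, 2/5), so H(X) = 0.4729 dits
H(Y|X) = Σ_x P(X=x) · H(Y|X=x):
  P(Y|X=0) = (1/3, 1/3, 1/3), H(Y|X=0) = 0.4771, weight P(X=0) = 3/10
  P(Y|X=1) = (1/3, 1/3, 1/3), H(Y|X=1) = 0.4771, weight P(X=1) = 3/10
  P(Y|X=2) = (1/2, 1/4, 1/4), H(Y|X=2) = 0.4515, weight P(X=2) = 2/5
H(Y|X) = 0.4669 dits

H(X) + H(Y|X) = 0.4729 + 0.4669 = 0.9398 dits

Both sides equal 0.9398 dits. ✓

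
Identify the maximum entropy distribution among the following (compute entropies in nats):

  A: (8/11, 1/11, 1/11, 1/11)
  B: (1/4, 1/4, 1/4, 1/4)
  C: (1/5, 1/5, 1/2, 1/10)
B

For a discrete distribution over n outcomes, entropy is maximized by the uniform distribution.

Computing entropies:
H(A) = 0.8856 nats
H(B) = 1.3863 nats
H(C) = 1.2206 nats

The uniform distribution (where all probabilities equal 1/4) achieves the maximum entropy of log_e(4) = 1.3863 nats.

Distribution B has the highest entropy.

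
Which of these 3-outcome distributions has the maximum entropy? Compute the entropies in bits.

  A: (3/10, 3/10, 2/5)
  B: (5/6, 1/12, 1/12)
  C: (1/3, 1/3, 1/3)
C

For a discrete distribution over n outcomes, entropy is maximized by the uniform distribution.

Computing entropies:
H(A) = 1.5710 bits
H(B) = 0.8167 bits
H(C) = 1.5850 bits

The uniform distribution (where all probabilities equal 1/3) achieves the maximum entropy of log_2(3) = 1.5850 bits.

Distribution C has the highest entropy.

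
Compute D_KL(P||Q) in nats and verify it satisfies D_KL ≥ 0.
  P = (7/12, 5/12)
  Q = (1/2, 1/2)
0.0140 nats

KL divergence satisfies the Gibbs inequality: D_KL(P||Q) ≥ 0 for all distributions P, Q.

D_KL(P||Q) = Σ p(x) log(p(x)/q(x))
Term by term:
  x=0: 7/12 × log_e[(7/12)/(1/2)] = 0.0899
  x=1: 5/12 × log_e[(5/12)/(1/2)] = -0.0760
D_KL(P||Q) = 0.0140 nats

D_KL(P||Q) = 0.0140 ≥ 0 ✓

This non-negativity is a fundamental property: relative entropy cannot be negative because it measures how different Q is from P.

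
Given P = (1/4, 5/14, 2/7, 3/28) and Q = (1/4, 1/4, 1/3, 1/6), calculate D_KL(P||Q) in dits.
0.0156 dits

KL divergence: D_KL(P||Q) = Σ p(x) log(p(x)/q(x))

Computing term by term:
  x=0: 1/4 × log_10[(1/4)/(1/4)] = 1/4 × 0.0000 = 0.0000
  x=1: 5/14 × log_10[(5/14)/(1/4)] = 5/14 × 0.1549 = 0.0553
  x=2: 2/7 × log_10[(2/7)/(1/3)] = 2/7 × -0.0669 = -0.0191
  x=3: 3/28 × log_10[(3/28)/(1/6)] = 3/28 × -0.1919 = -0.0206

D_KL(P||Q) = 0.0156 dits

Note: KL divergence is always non-negative and equals 0 iff P = Q.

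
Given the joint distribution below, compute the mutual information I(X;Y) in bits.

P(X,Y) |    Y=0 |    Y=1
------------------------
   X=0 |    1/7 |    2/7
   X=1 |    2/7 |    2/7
0.0202 bits

Mutual information: I(X;Y) = H(X) + H(Y) - H(X,Y)

Marginals:
P(X) = (3/7, 4/7), H(X) = 0.9852 bits
P(Y) = (3/7, 4/7), H(Y) = 0.9852 bits

Joint entropy: H(X,Y) = 1.9502 bits

I(X;Y) = 0.9852 + 0.9852 - 1.9502 = 0.0202 bits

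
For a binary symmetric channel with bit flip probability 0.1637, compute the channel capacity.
0.3569 bits

For a binary symmetric channel (BSC) with error probability p:
Capacity C = 1 - H(p) bits per symbol

where H(p) = -p log₂(p) - (1-p) log₂(1-p) is the binary entropy function.

H(0.1637) = 0.6431 bits
C = 1 - 0.6431 = 0.3569 bits per symbol

This means we can reliably transmit up to 0.3569 bits of information per channel use.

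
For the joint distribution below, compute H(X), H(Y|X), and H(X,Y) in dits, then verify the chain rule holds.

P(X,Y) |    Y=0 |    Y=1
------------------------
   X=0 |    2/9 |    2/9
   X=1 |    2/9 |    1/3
H(X,Y) = 0.5945, H(X) = 0.2983, H(Y|X) = 0.2962 (all in dits)

Chain rule: H(X,Y) = H(X) + H(Y|X)

Left side — joint entropy directly:
H(X,Y) = -Σ p(x,y) log p(x,y) = 0.5945 dits

Right side — compute H(Y|X) from the conditional distributions:
P(X) = (4/9, 5/9), so H(X) = 0.2983 dits
H(Y|X) = Σ_x P(X=x) · H(Y|X=x):
  P(Y|X=0) = (1/2, 1/2), H(Y|X=0) = 0.3010, weight P(X=0) = 4/9
  P(Y|X=1) = (2/5, 3/5), H(Y|X=1) = 0.2923, weight P(X=1) = 5/9
H(Y|X) = 0.2962 dits

H(X) + H(Y|X) = 0.2983 + 0.2962 = 0.5945 dits

Both sides equal 0.5945 dits. ✓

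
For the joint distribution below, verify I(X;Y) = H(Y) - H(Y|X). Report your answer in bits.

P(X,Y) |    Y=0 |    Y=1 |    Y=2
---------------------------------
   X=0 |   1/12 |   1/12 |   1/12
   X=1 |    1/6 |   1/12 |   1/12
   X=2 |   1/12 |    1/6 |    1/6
I(X;Y) = 0.0546 bits

Mutual information has multiple equivalent forms:
- I(X;Y) = H(X) - H(X|Y)
- I(X;Y) = H(Y) - H(Y|X)
- I(X;Y) = H(X) + H(Y) - H(X,Y)

Computing all quantities:
H(X) = 1.5546, H(Y) = 1.5850, H(X,Y) = 3.0850
H(X|Y) = 1.5000, H(Y|X) = 1.5304

Verification:
H(X) - H(X|Y) = 1.5546 - 1.5000 = 0.0546
H(Y) - H(Y|X) = 1.5850 - 1.5304 = 0.0546
H(X) + H(Y) - H(X,Y) = 1.5546 + 1.5850 - 3.0850 = 0.0546

All forms give I(X;Y) = 0.0546 bits. ✓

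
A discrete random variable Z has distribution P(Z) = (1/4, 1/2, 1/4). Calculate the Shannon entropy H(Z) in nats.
1.0397 nats

Shannon entropy is H(X) = -Σ p(x) log p(x).

For P = (1/4, 1/2, 1/4):
H = -1/4 × log_e(1/4) -1/2 × log_e(1/2) -1/4 × log_e(1/4)
H = 1.0397 nats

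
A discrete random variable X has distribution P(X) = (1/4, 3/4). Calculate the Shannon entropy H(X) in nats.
0.5623 nats

Shannon entropy is H(X) = -Σ p(x) log p(x).

For P = (1/4, 3/4):
H = -1/4 × log_e(1/4) -3/4 × log_e(3/4)
H = 0.5623 nats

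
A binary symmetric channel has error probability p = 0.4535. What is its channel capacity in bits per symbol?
0.0062 bits

For a binary symmetric channel (BSC) with error probability p:
Capacity C = 1 - H(p) bits per symbol

where H(p) = -p log₂(p) - (1-p) log₂(1-p) is the binary entropy function.

H(0.4535) = 0.9938 bits
C = 1 - 0.9938 = 0.0062 bits per symbol

This means we can reliably transmit up to 0.0062 bits of information per channel use.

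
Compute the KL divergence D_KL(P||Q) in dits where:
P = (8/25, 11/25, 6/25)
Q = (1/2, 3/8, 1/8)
0.0365 dits

KL divergence: D_KL(P||Q) = Σ p(x) log(p(x)/q(x))

Computing term by term:
  x=0: 8/25 × log_10[(8/25)/(1/2)] = 8/25 × -0.1938 = -0.0620
  x=1: 11/25 × log_10[(11/25)/(3/8)] = 11/25 × 0.0694 = 0.0305
  x=2: 6/25 × log_10[(6/25)/(1/8)] = 6/25 × 0.2833 = 0.0680

D_KL(P||Q) = 0.0365 dits

Note: KL divergence is always non-negative and equals 0 iff P = Q.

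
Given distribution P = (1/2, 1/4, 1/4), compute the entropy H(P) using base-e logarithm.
1.0397 nats

Shannon entropy is H(X) = -Σ p(x) log p(x).

For P = (1/2, 1/4, 1/4):
H = -1/2 × log_e(1/2) -1/4 × log_e(1/4) -1/4 × log_e(1/4)
H = 1.0397 nats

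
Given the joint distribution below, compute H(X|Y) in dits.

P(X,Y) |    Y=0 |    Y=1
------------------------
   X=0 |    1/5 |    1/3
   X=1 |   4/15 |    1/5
0.2916 dits

Using the chain rule: H(X|Y) = H(X,Y) - H(Y)

First, compute H(X,Y) = 0.5917 dits

Marginal P(Y) = (7/15, 8/15)
H(Y) = 0.3001 dits

H(X|Y) = H(X,Y) - H(Y) = 0.5917 - 0.3001 = 0.2916 dits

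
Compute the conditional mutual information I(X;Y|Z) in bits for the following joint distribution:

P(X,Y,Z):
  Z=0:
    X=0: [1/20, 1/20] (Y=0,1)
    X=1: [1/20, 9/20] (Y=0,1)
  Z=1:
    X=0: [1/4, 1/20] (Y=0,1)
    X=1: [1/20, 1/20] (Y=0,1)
0.0850 bits

Conditional mutual information: I(X;Y|Z) = H(X|Z) + H(Y|Z) - H(X,Y|Z)

H(Z) = 0.9710
H(X,Z) = 1.6855 → H(X|Z) = 0.7145
H(Y,Z) = 1.6855 → H(Y|Z) = 0.7145
H(X,Y,Z) = 2.3150 → H(X,Y|Z) = 1.3440

I(X;Y|Z) = 0.7145 + 0.7145 - 1.3440 = 0.0850 bits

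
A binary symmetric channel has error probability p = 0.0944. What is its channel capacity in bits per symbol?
0.5490 bits

For a binary symmetric channel (BSC) with error probability p:
Capacity C = 1 - H(p) bits per symbol

where H(p) = -p log₂(p) - (1-p) log₂(1-p) is the binary entropy function.

H(0.0944) = 0.4510 bits
C = 1 - 0.4510 = 0.5490 bits per symbol

This means we can reliably transmit up to 0.5490 bits of information per channel use.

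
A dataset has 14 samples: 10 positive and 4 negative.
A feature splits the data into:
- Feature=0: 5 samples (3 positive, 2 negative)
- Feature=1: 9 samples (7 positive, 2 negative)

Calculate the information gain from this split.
0.0251 bits

Information Gain = H(Y) - H(Y|Feature)

Before split:
P(positive) = 10/14 = 0.7143
H(Y) = 0.8631 bits

After split:
Feature=0: H = 0.9710 bits (weight = 5/14)
Feature=1: H = 0.7642 bits (weight = 9/14)
H(Y|Feature) = (5/14)×0.9710 + (9/14)×0.7642 = 0.8380 bits

Information Gain = 0.8631 - 0.8380 = 0.0251 bits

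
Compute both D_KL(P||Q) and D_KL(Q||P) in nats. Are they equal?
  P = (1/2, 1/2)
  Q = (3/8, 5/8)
D_KL(P||Q) = 0.0323, D_KL(Q||P) = 0.0316

KL divergence is not symmetric: D_KL(P||Q) ≠ D_KL(Q||P) in general.

D_KL(P||Q) = 0.0323 nats
D_KL(Q||P) = 0.0316 nats

No, they are not equal!

This asymmetry is why KL divergence is not a true distance metric.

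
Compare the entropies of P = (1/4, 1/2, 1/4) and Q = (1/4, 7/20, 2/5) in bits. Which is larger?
Q

Computing entropies in bits:
H(P) = 1.5000
H(Q) = 1.5589

Distribution Q has higher entropy.

Intuition: The distribution closer to uniform (more spread out) has higher entropy.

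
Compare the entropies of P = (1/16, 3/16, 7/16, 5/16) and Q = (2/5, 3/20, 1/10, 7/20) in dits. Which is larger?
Q

Computing entropies in dits:
H(P) = 0.5265
H(Q) = 0.5423

Distribution Q has higher entropy.

Intuition: The distribution closer to uniform (more spread out) has higher entropy.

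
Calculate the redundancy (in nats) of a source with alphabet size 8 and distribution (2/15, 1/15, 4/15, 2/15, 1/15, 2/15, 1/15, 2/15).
0.1107 nats

Redundancy measures how far a source is from maximum entropy:
R = H_max - H(X)

Maximum entropy for 8 symbols: H_max = log_e(8) = 2.0794 nats
Actual entropy: H(X) = 1.9687 nats
Redundancy: R = 2.0794 - 1.9687 = 0.1107 nats

This redundancy represents potential for compression: the source could be compressed by 0.1107 nats per symbol.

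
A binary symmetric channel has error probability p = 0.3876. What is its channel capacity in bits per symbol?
0.0368 bits

For a binary symmetric channel (BSC) with error probability p:
Capacity C = 1 - H(p) bits per symbol

where H(p) = -p log₂(p) - (1-p) log₂(1-p) is the binary entropy function.

H(0.3876) = 0.9632 bits
C = 1 - 0.9632 = 0.0368 bits per symbol

This means we can reliably transmit up to 0.0368 bits of information per channel use.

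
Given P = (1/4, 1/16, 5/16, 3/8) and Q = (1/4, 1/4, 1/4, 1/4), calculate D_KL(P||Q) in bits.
0.1950 bits

KL divergence: D_KL(P||Q) = Σ p(x) log(p(x)/q(x))

Computing term by term:
  x=0: 1/4 × log_2[(1/4)/(1/4)] = 1/4 × 0.0000 = 0.0000
  x=1: 1/16 × log_2[(1/16)/(1/4)] = 1/16 × -2.0000 = -0.1250
  x=2: 5/16 × log_2[(5/16)/(1/4)] = 5/16 × 0.3219 = 0.1006
  x=3: 3/8 × log_2[(3/8)/(1/4)] = 3/8 × 0.5850 = 0.2194

D_KL(P||Q) = 0.1950 bits

Note: KL divergence is always non-negative and equals 0 iff P = Q.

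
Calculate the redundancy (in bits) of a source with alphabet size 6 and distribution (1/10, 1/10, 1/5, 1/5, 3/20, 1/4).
0.0813 bits

Redundancy measures how far a source is from maximum entropy:
R = H_max - H(X)

Maximum entropy for 6 symbols: H_max = log_2(6) = 2.5850 bits
Actual entropy: H(X) = 2.5037 bits
Redundancy: R = 2.5850 - 2.5037 = 0.0813 bits

This redundancy represents potential for compression: the source could be compressed by 0.0813 bits per symbol.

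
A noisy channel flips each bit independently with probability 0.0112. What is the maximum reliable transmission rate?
0.9114 bits

For a binary symmetric channel (BSC) with error probability p:
Capacity C = 1 - H(p) bits per symbol

where H(p) = -p log₂(p) - (1-p) log₂(1-p) is the binary entropy function.

H(0.0112) = 0.0886 bits
C = 1 - 0.0886 = 0.9114 bits per symbol

This means we can reliably transmit up to 0.9114 bits of information per channel use.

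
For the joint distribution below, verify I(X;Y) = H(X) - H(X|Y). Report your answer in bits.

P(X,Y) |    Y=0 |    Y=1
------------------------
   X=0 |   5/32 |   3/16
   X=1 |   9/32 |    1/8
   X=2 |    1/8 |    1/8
I(X;Y) = 0.0352 bits

Mutual information has multiple equivalent forms:
- I(X;Y) = H(X) - H(X|Y)
- I(X;Y) = H(Y) - H(Y|X)
- I(X;Y) = H(X) + H(Y) - H(X,Y)

Computing all quantities:
H(X) = 1.5575, H(Y) = 0.9887, H(X,Y) = 2.5110
H(X|Y) = 1.5223, H(Y|X) = 0.9535

Verification:
H(X) - H(X|Y) = 1.5575 - 1.5223 = 0.0352
H(Y) - H(Y|X) = 0.9887 - 0.9535 = 0.0352
H(X) + H(Y) - H(X,Y) = 1.5575 + 0.9887 - 2.5110 = 0.0352

All forms give I(X;Y) = 0.0352 bits. ✓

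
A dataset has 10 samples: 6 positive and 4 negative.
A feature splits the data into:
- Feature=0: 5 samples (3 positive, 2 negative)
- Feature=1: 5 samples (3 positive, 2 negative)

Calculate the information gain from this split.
0.0000 bits

Information Gain = H(Y) - H(Y|Feature)

Before split:
P(positive) = 6/10 = 0.6000
H(Y) = 0.9710 bits

After split:
Feature=0: H = 0.9710 bits (weight = 5/10)
Feature=1: H = 0.9710 bits (weight = 5/10)
H(Y|Feature) = (5/10)×0.9710 + (5/10)×0.9710 = 0.9710 bits

Information Gain = 0.9710 - 0.9710 = 0.0000 bits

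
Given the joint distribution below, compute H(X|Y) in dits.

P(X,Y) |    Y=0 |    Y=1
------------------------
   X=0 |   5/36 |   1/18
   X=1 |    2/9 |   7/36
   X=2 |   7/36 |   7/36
0.4505 dits

Using the chain rule: H(X|Y) = H(X,Y) - H(Y)

First, compute H(X,Y) = 0.7488 dits

Marginal P(Y) = (5/9, 4/9)
H(Y) = 0.2983 dits

H(X|Y) = H(X,Y) - H(Y) = 0.7488 - 0.2983 = 0.4505 dits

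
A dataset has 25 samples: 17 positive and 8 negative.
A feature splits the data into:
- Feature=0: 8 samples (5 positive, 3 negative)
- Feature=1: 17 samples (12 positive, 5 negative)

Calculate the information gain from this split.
0.0047 bits

Information Gain = H(Y) - H(Y|Feature)

Before split:
P(positive) = 17/25 = 0.6800
H(Y) = 0.9044 bits

After split:
Feature=0: H = 0.9544 bits (weight = 8/25)
Feature=1: H = 0.8740 bits (weight = 17/25)
H(Y|Feature) = (8/25)×0.9544 + (17/25)×0.8740 = 0.8997 bits

Information Gain = 0.9044 - 0.8997 = 0.0047 bits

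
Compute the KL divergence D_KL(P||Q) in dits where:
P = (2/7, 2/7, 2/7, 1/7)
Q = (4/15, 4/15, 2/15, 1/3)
0.0591 dits

KL divergence: D_KL(P||Q) = Σ p(x) log(p(x)/q(x))

Computing term by term:
  x=0: 2/7 × log_10[(2/7)/(4/15)] = 2/7 × 0.0300 = 0.0086
  x=1: 2/7 × log_10[(2/7)/(4/15)] = 2/7 × 0.0300 = 0.0086
  x=2: 2/7 × log_10[(2/7)/(2/15)] = 2/7 × 0.3310 = 0.0946
  x=3: 1/7 × log_10[(1/7)/(1/3)] = 1/7 × -0.3680 = -0.0526

D_KL(P||Q) = 0.0591 dits

Note: KL divergence is always non-negative and equals 0 iff P = Q.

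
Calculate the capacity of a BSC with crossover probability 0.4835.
0.0008 bits

For a binary symmetric channel (BSC) with error probability p:
Capacity C = 1 - H(p) bits per symbol

where H(p) = -p log₂(p) - (1-p) log₂(1-p) is the binary entropy function.

H(0.4835) = 0.9992 bits
C = 1 - 0.9992 = 0.0008 bits per symbol

This means we can reliably transmit up to 0.0008 bits of information per channel use.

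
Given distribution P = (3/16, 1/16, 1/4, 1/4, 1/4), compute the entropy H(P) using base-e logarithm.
1.5269 nats

Shannon entropy is H(X) = -Σ p(x) log p(x).

For P = (3/16, 1/16, 1/4, 1/4, 1/4):
H = -3/16 × log_e(3/16) -1/16 × log_e(1/16) -1/4 × log_e(1/4) -1/4 × log_e(1/4) -1/4 × log_e(1/4)
H = 1.5269 nats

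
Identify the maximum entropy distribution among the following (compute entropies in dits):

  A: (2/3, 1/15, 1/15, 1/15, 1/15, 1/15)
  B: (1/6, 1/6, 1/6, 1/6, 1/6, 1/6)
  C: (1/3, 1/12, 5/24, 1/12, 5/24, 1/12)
B

For a discrete distribution over n outcomes, entropy is maximized by the uniform distribution.

Computing entropies:
H(A) = 0.5094 dits
H(B) = 0.7782 dits
H(C) = 0.7127 dits

The uniform distribution (where all probabilities equal 1/6) achieves the maximum entropy of log_10(6) = 0.7782 dits.

Distribution B has the highest entropy.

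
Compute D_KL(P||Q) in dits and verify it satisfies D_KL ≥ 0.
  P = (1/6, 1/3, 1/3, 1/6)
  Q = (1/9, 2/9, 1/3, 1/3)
0.0379 dits

KL divergence satisfies the Gibbs inequality: D_KL(P||Q) ≥ 0 for all distributions P, Q.

D_KL(P||Q) = Σ p(x) log(p(x)/q(x))
Term by term:
  x=0: 1/6 × log_10[(1/6)/(1/9)] = 0.0293
  x=1: 1/3 × log_10[(1/3)/(2/9)] = 0.0587
  x=2: 1/3 × log_10[(1/3)/(1/3)] = 0.0000
  x=3: 1/6 × log_10[(1/6)/(1/3)] = -0.0502
D_KL(P||Q) = 0.0379 dits

D_KL(P||Q) = 0.0379 ≥ 0 ✓

This non-negativity is a fundamental property: relative entropy cannot be negative because it measures how different Q is from P.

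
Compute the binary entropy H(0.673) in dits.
0.2745 dits

The binary entropy function is:
H(p) = -p log(p) - (1-p) log(1-p)

H(0.673) = -0.673 × log_10(0.673) - 0.327 × log_10(0.327)
H(0.673) = 0.2745 dits

Note: Binary entropy is maximized at p=0.5 (H=1 bit) and minimized at p=0 or p=1 (H=0).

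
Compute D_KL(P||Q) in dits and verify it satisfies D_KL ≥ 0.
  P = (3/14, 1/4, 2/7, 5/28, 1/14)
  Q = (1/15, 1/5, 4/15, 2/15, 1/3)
0.1163 dits

KL divergence satisfies the Gibbs inequality: D_KL(P||Q) ≥ 0 for all distributions P, Q.

D_KL(P||Q) = Σ p(x) log(p(x)/q(x))
Term by term:
  x=0: 3/14 × log_10[(3/14)/(1/15)] = 0.1087
  x=1: 1/4 × log_10[(1/4)/(1/5)] = 0.0242
  x=2: 2/7 × log_10[(2/7)/(4/15)] = 0.0086
  x=3: 5/28 × log_10[(5/28)/(2/15)] = 0.0227
  x=4: 1/14 × log_10[(1/14)/(1/3)] = -0.0478
D_KL(P||Q) = 0.1163 dits

D_KL(P||Q) = 0.1163 ≥ 0 ✓

This non-negativity is a fundamental property: relative entropy cannot be negative because it measures how different Q is from P.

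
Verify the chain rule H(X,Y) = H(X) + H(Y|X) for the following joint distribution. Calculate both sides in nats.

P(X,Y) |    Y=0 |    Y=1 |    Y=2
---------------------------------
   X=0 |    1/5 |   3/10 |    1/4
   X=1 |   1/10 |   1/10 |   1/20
H(X,Y) = 1.6400, H(X) = 0.5623, H(Y|X) = 1.0776 (all in nats)

Chain rule: H(X,Y) = H(X) + H(Y|X)

Left side — joint entropy directly:
H(X,Y) = -Σ p(x,y) log p(x,y) = 1.6400 nats

Right side — compute H(Y|X) from the conditional distributions:
P(X) = (3/4, 1/4), so H(X) = 0.5623 nats
H(Y|X) = Σ_x P(X=x) · H(Y|X=x):
  P(Y|X=0) = (4/15, 2/5, 1/3), H(Y|X=0) = 1.0852, weight P(X=0) = 3/4
  P(Y|X=1) = (2/5, 2/5, 1/5), H(Y|X=1) = 1.0549, weight P(X=1) = 1/4
H(Y|X) = 1.0776 nats

H(X) + H(Y|X) = 0.5623 + 1.0776 = 1.6400 nats

Both sides equal 1.6400 nats. ✓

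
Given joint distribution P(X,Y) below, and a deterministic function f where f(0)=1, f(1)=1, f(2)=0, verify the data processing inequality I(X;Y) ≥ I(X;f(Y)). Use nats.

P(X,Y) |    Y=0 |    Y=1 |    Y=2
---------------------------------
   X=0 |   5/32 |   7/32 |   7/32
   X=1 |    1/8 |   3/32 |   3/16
I(X;Y) = 0.0110, I(X;f(Y)) = 0.0043, inequality holds: 0.0110 ≥ 0.0043

Data Processing Inequality: For any Markov chain X → Y → Z, we have I(X;Y) ≥ I(X;Z).

Here Z = f(Y) is a deterministic function of Y, forming X → Y → Z.

Original I(X;Y) = 0.0110 nats

After applying f:
P(X,Z) where Z=f(Y):
- P(X,Z=0) = P(X,Y=2)
- P(X,Z=1) = P(X,Y=0) + P(X,Y=1)

I(X;Z) = I(X;f(Y)) = 0.0043 nats

Verification: 0.0110 ≥ 0.0043 ✓

Information cannot be created by processing; the function f can only lose information about X.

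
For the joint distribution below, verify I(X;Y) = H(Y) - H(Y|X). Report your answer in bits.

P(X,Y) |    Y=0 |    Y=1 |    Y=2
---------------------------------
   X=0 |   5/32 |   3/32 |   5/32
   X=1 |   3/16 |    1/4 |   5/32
I(X;Y) = 0.0297 bits

Mutual information has multiple equivalent forms:
- I(X;Y) = H(X) - H(X|Y)
- I(X;Y) = H(Y) - H(Y|X)
- I(X;Y) = H(X) + H(Y) - H(X,Y)

Computing all quantities:
H(X) = 0.9745, H(Y) = 1.5835, H(X,Y) = 2.5283
H(X|Y) = 0.9448, H(Y|X) = 1.5538

Verification:
H(X) - H(X|Y) = 0.9745 - 0.9448 = 0.0297
H(Y) - H(Y|X) = 1.5835 - 1.5538 = 0.0297
H(X) + H(Y) - H(X,Y) = 0.9745 + 1.5835 - 2.5283 = 0.0297

All forms give I(X;Y) = 0.0297 bits. ✓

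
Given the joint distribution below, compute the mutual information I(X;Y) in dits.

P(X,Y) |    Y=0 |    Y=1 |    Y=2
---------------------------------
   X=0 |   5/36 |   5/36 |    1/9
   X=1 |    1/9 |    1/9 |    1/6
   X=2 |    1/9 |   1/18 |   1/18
0.0089 dits

Mutual information: I(X;Y) = H(X) + H(Y) - H(X,Y)

Marginals:
P(X) = (7/18, 7/18, 2/9), H(X) = 0.4642 dits
P(Y) = (13/36, 11/36, 1/3), H(Y) = 0.4761 dits

Joint entropy: H(X,Y) = 0.9314 dits

I(X;Y) = 0.4642 + 0.4761 - 0.9314 = 0.0089 dits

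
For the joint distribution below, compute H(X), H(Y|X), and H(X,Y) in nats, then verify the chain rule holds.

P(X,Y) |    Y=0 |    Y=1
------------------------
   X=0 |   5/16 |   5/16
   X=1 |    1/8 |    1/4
H(X,Y) = 1.3335, H(X) = 0.6616, H(Y|X) = 0.6719 (all in nats)

Chain rule: H(X,Y) = H(X) + H(Y|X)

Left side — joint entropy directly:
H(X,Y) = -Σ p(x,y) log p(x,y) = 1.3335 nats

Right side — compute H(Y|X) from the conditional distributions:
P(X) = (5/8, 3/8), so H(X) = 0.6616 nats
H(Y|X) = Σ_x P(X=x) · H(Y|X=x):
  P(Y|X=0) = (1/2, 1/2), H(Y|X=0) = 0.6931, weight P(X=0) = 5/8
  P(Y|X=1) = (1/3, 2/3), H(Y|X=1) = 0.6365, weight P(X=1) = 3/8
H(Y|X) = 0.6719 nats

H(X) + H(Y|X) = 0.6616 + 0.6719 = 1.3335 nats

Both sides equal 1.3335 nats. ✓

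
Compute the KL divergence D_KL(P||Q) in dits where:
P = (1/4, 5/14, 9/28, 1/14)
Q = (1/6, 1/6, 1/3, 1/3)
0.1094 dits

KL divergence: D_KL(P||Q) = Σ p(x) log(p(x)/q(x))

Computing term by term:
  x=0: 1/4 × log_10[(1/4)/(1/6)] = 1/4 × 0.1761 = 0.0440
  x=1: 5/14 × log_10[(5/14)/(1/6)] = 5/14 × 0.3310 = 0.1182
  x=2: 9/28 × log_10[(9/28)/(1/3)] = 9/28 × -0.0158 = -0.0051
  x=3: 1/14 × log_10[(1/14)/(1/3)] = 1/14 × -0.6690 = -0.0478

D_KL(P||Q) = 0.1094 dits

Note: KL divergence is always non-negative and equals 0 iff P = Q.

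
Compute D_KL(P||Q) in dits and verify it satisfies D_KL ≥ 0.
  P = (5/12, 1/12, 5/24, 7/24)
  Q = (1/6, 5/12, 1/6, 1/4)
0.1473 dits

KL divergence satisfies the Gibbs inequality: D_KL(P||Q) ≥ 0 for all distributions P, Q.

D_KL(P||Q) = Σ p(x) log(p(x)/q(x))
Term by term:
  x=0: 5/12 × log_10[(5/12)/(1/6)] = 0.1658
  x=1: 1/12 × log_10[(1/12)/(5/12)] = -0.0582
  x=2: 5/24 × log_10[(5/24)/(1/6)] = 0.0202
  x=3: 7/24 × log_10[(7/24)/(1/4)] = 0.0195
D_KL(P||Q) = 0.1473 dits

D_KL(P||Q) = 0.1473 ≥ 0 ✓

This non-negativity is a fundamental property: relative entropy cannot be negative because it measures how different Q is from P.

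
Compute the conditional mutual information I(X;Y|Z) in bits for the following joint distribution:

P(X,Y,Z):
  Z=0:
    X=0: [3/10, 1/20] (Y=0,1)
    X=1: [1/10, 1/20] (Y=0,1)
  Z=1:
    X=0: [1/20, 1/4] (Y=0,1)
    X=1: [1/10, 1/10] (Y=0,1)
0.0618 bits

Conditional mutual information: I(X;Y|Z) = H(X|Z) + H(Y|Z) - H(X,Y|Z)

H(Z) = 1.0000
H(X,Z) = 1.9261 → H(X|Z) = 0.9261
H(Y,Z) = 1.8016 → H(Y|Z) = 0.8016
H(X,Y,Z) = 2.6660 → H(X,Y|Z) = 1.6660

I(X;Y|Z) = 0.9261 + 0.8016 - 1.6660 = 0.0618 bits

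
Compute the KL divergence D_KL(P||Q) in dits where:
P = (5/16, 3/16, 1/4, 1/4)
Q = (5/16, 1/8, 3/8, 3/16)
0.0202 dits

KL divergence: D_KL(P||Q) = Σ p(x) log(p(x)/q(x))

Computing term by term:
  x=0: 5/16 × log_10[(5/16)/(5/16)] = 5/16 × 0.0000 = 0.0000
  x=1: 3/16 × log_10[(3/16)/(1/8)] = 3/16 × 0.1761 = 0.0330
  x=2: 1/4 × log_10[(1/4)/(3/8)] = 1/4 × -0.1761 = -0.0440
  x=3: 1/4 × log_10[(1/4)/(3/16)] = 1/4 × 0.1249 = 0.0312

D_KL(P||Q) = 0.0202 dits

Note: KL divergence is always non-negative and equals 0 iff P = Q.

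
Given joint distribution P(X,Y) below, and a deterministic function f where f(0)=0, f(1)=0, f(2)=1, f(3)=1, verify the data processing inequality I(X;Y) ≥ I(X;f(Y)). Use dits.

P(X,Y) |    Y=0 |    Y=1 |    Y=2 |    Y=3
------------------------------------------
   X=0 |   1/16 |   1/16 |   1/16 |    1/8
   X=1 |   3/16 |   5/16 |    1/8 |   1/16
I(X;Y) = 0.0316, I(X;f(Y)) = 0.0210, inequality holds: 0.0316 ≥ 0.0210

Data Processing Inequality: For any Markov chain X → Y → Z, we have I(X;Y) ≥ I(X;Z).

Here Z = f(Y) is a deterministic function of Y, forming X → Y → Z.

Original I(X;Y) = 0.0316 dits

After applying f:
P(X,Z) where Z=f(Y):
- P(X,Z=0) = P(X,Y=0) + P(X,Y=1)
- P(X,Z=1) = P(X,Y=2) + P(X,Y=3)

I(X;Z) = I(X;f(Y)) = 0.0210 dits

Verification: 0.0316 ≥ 0.0210 ✓

Information cannot be created by processing; the function f can only lose information about X.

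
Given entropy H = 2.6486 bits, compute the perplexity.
6.2706

Perplexity is 2^H (or exp(H) for natural log).

H = 2.6486 bits
Perplexity = 2^2.6486 = 6.2706

Interpretation: The model's uncertainty is equivalent to choosing uniformly among 6.3 options.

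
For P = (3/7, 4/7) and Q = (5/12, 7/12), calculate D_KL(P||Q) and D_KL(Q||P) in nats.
D_KL(P||Q) = 0.0003, D_KL(Q||P) = 0.0003

KL divergence is not symmetric: D_KL(P||Q) ≠ D_KL(Q||P) in general.

D_KL(P||Q) = 0.0003 nats
D_KL(Q||P) = 0.0003 nats

In this case they happen to be equal (to 4 decimal places).

This asymmetry is why KL divergence is not a true distance metric.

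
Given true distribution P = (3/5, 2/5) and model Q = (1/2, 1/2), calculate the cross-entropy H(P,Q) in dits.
0.3010 dits

Cross-entropy: H(P,Q) = -Σ p(x) log q(x)

Alternatively: H(P,Q) = H(P) + D_KL(P||Q)
H(P) = 0.2923 dits
D_KL(P||Q) = 0.0087 dits

H(P,Q) = 0.2923 + 0.0087 = 0.3010 dits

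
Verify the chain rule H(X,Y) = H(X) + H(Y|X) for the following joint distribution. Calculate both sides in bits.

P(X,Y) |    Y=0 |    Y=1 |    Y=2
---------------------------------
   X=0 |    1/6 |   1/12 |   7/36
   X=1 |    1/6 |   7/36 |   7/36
H(X,Y) = 2.5386, H(X) = 0.9911, H(Y|X) = 1.5475 (all in bits)

Chain rule: H(X,Y) = H(X) + H(Y|X)

Left side — joint entropy directly:
H(X,Y) = -Σ p(x,y) log p(x,y) = 2.5386 bits

Right side — compute H(Y|X) from the conditional distributions:
P(X) = (4/9, 5/9), so H(X) = 0.9911 bits
H(Y|X) = Σ_x P(X=x) · H(Y|X=x):
  P(Y|X=0) = (3/8, 3/16, 7/16), H(Y|X=0) = 1.5052, weight P(X=0) = 4/9
  P(Y|X=1) = (3/10, 7/20, 7/20), H(Y|X=1) = 1.5813, weight P(X=1) = 5/9
H(Y|X) = 1.5475 bits

H(X) + H(Y|X) = 0.9911 + 1.5475 = 2.5386 bits

Both sides equal 2.5386 bits. ✓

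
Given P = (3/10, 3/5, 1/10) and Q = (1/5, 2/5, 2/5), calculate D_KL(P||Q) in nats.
0.2263 nats

KL divergence: D_KL(P||Q) = Σ p(x) log(p(x)/q(x))

Computing term by term:
  x=0: 3/10 × log_e[(3/10)/(1/5)] = 3/10 × 0.4055 = 0.1216
  x=1: 3/5 × log_e[(3/5)/(2/5)] = 3/5 × 0.4055 = 0.2433
  x=2: 1/10 × log_e[(1/10)/(2/5)] = 1/10 × -1.3863 = -0.1386

D_KL(P||Q) = 0.2263 nats

Note: KL divergence is always non-negative and equals 0 iff P = Q.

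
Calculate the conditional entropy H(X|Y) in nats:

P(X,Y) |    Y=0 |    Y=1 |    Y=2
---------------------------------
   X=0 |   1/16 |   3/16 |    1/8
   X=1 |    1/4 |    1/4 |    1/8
0.6284 nats

Using the chain rule: H(X|Y) = H(X,Y) - H(Y)

First, compute H(X,Y) = 1.7002 nats

Marginal P(Y) = (5/16, 7/16, 1/4)
H(Y) = 1.0717 nats

H(X|Y) = H(X,Y) - H(Y) = 1.7002 - 1.0717 = 0.6284 nats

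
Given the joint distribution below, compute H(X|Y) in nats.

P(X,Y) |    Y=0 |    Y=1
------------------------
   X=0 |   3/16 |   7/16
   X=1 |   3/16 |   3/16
0.6417 nats

Using the chain rule: H(X|Y) = H(X,Y) - H(Y)

First, compute H(X,Y) = 1.3033 nats

Marginal P(Y) = (3/8, 5/8)
H(Y) = 0.6616 nats

H(X|Y) = H(X,Y) - H(Y) = 1.3033 - 0.6616 = 0.6417 nats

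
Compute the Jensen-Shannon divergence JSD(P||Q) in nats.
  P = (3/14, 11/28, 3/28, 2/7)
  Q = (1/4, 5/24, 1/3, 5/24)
0.0486 nats

Jensen-Shannon divergence is:
JSD(P||Q) = 0.5 × D_KL(P||M) + 0.5 × D_KL(Q||M)
where M = 0.5 × (P + Q) is the mixture distribution.

M = 0.5 × (3/14, 11/28, 3/28, 2/7) + 0.5 × (1/4, 5/24, 1/3, 5/24) = (0.232143, 0.300595, 0.220238, 0.247024)

D_KL(P||M) = 0.0524 nats
D_KL(Q||M) = 0.0448 nats

JSD(P||Q) = 0.5 × 0.0524 + 0.5 × 0.0448 = 0.0486 nats

Unlike KL divergence, JSD is symmetric and bounded: 0 ≤ JSD ≤ log(2).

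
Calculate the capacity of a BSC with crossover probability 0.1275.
0.4495 bits

For a binary symmetric channel (BSC) with error probability p:
Capacity C = 1 - H(p) bits per symbol

where H(p) = -p log₂(p) - (1-p) log₂(1-p) is the binary entropy function.

H(0.1275) = 0.5505 bits
C = 1 - 0.5505 = 0.4495 bits per symbol

This means we can reliably transmit up to 0.4495 bits of information per channel use.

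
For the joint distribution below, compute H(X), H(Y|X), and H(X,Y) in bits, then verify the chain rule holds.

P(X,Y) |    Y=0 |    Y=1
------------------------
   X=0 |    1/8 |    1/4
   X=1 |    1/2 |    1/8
H(X,Y) = 1.7500, H(X) = 0.9544, H(Y|X) = 0.7956 (all in bits)

Chain rule: H(X,Y) = H(X) + H(Y|X)

Left side — joint entropy directly:
H(X,Y) = -Σ p(x,y) log p(x,y) = 1.7500 bits

Right side — compute H(Y|X) from the conditional distributions:
P(X) = (3/8, 5/8), so H(X) = 0.9544 bits
H(Y|X) = Σ_x P(X=x) · H(Y|X=x):
  P(Y|X=0) = (1/3, 2/3), H(Y|X=0) = 0.9183, weight P(X=0) = 3/8
  P(Y|X=1) = (4/5, 1/5), H(Y|X=1) = 0.7219, weight P(X=1) = 5/8
H(Y|X) = 0.7956 bits

H(X) + H(Y|X) = 0.9544 + 0.7956 = 1.7500 bits

Both sides equal 1.7500 bits. ✓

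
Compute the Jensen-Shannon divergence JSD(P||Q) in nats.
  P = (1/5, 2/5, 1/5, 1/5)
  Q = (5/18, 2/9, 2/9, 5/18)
0.0195 nats

Jensen-Shannon divergence is:
JSD(P||Q) = 0.5 × D_KL(P||M) + 0.5 × D_KL(Q||M)
where M = 0.5 × (P + Q) is the mixture distribution.

M = 0.5 × (1/5, 2/5, 1/5, 1/5) + 0.5 × (5/18, 2/9, 2/9, 5/18) = (0.238889, 0.311111, 0.211111, 0.238889)

D_KL(P||M) = 0.0186 nats
D_KL(Q||M) = 0.0204 nats

JSD(P||Q) = 0.5 × 0.0186 + 0.5 × 0.0204 = 0.0195 nats

Unlike KL divergence, JSD is symmetric and bounded: 0 ≤ JSD ≤ log(2).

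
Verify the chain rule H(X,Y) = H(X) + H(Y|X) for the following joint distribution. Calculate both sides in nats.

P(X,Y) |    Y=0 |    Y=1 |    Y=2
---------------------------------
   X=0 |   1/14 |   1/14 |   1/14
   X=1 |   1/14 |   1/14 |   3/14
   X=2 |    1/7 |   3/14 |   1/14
H(X,Y) = 2.0692, H(X) = 1.0609, H(Y|X) = 1.0083 (all in nats)

Chain rule: H(X,Y) = H(X) + H(Y|X)

Left side — joint entropy directly:
H(X,Y) = -Σ p(x,y) log p(x,y) = 2.0692 nats

Right side — compute H(Y|X) from the conditional distributions:
P(X) = (3/14, 5/14, 3/7), so H(X) = 1.0609 nats
H(Y|X) = Σ_x P(X=x) · H(Y|X=x):
  P(Y|X=0) = (1/3, 1/3, 1/3), H(Y|X=0) = 1.0986, weight P(X=0) = 3/14
  P(Y|X=1) = (1/5, 1/5, 3/5), H(Y|X=1) = 0.9503, weight P(X=1) = 5/14
  P(Y|X=2) = (1/3, 1/2, 1/6), H(Y|X=2) = 1.0114, weight P(X=2) = 3/7
H(Y|X) = 1.0083 nats

H(X) + H(Y|X) = 1.0609 + 1.0083 = 2.0692 nats

Both sides equal 2.0692 nats. ✓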